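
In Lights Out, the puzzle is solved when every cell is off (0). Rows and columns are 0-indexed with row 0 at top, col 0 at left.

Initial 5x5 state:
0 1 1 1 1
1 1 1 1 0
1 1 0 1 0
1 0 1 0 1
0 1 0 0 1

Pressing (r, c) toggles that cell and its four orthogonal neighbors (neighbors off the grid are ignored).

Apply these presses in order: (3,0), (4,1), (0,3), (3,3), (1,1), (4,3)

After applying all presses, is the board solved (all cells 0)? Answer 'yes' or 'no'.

After press 1 at (3,0):
0 1 1 1 1
1 1 1 1 0
0 1 0 1 0
0 1 1 0 1
1 1 0 0 1

After press 2 at (4,1):
0 1 1 1 1
1 1 1 1 0
0 1 0 1 0
0 0 1 0 1
0 0 1 0 1

After press 3 at (0,3):
0 1 0 0 0
1 1 1 0 0
0 1 0 1 0
0 0 1 0 1
0 0 1 0 1

After press 4 at (3,3):
0 1 0 0 0
1 1 1 0 0
0 1 0 0 0
0 0 0 1 0
0 0 1 1 1

After press 5 at (1,1):
0 0 0 0 0
0 0 0 0 0
0 0 0 0 0
0 0 0 1 0
0 0 1 1 1

After press 6 at (4,3):
0 0 0 0 0
0 0 0 0 0
0 0 0 0 0
0 0 0 0 0
0 0 0 0 0

Lights still on: 0

Answer: yes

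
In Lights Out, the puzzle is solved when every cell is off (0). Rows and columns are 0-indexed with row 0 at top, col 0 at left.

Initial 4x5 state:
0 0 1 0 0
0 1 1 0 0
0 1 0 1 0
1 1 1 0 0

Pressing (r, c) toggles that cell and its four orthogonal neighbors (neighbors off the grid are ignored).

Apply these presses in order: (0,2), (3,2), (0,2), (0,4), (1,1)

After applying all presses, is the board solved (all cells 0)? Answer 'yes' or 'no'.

Answer: no

Derivation:
After press 1 at (0,2):
0 1 0 1 0
0 1 0 0 0
0 1 0 1 0
1 1 1 0 0

After press 2 at (3,2):
0 1 0 1 0
0 1 0 0 0
0 1 1 1 0
1 0 0 1 0

After press 3 at (0,2):
0 0 1 0 0
0 1 1 0 0
0 1 1 1 0
1 0 0 1 0

After press 4 at (0,4):
0 0 1 1 1
0 1 1 0 1
0 1 1 1 0
1 0 0 1 0

After press 5 at (1,1):
0 1 1 1 1
1 0 0 0 1
0 0 1 1 0
1 0 0 1 0

Lights still on: 10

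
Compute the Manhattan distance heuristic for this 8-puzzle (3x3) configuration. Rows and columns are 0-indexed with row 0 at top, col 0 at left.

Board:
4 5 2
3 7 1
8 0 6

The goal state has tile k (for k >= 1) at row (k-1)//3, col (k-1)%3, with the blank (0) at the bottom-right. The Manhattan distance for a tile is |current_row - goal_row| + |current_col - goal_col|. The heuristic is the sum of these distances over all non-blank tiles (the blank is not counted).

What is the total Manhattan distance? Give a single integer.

Tile 4: (0,0)->(1,0) = 1
Tile 5: (0,1)->(1,1) = 1
Tile 2: (0,2)->(0,1) = 1
Tile 3: (1,0)->(0,2) = 3
Tile 7: (1,1)->(2,0) = 2
Tile 1: (1,2)->(0,0) = 3
Tile 8: (2,0)->(2,1) = 1
Tile 6: (2,2)->(1,2) = 1
Sum: 1 + 1 + 1 + 3 + 2 + 3 + 1 + 1 = 13

Answer: 13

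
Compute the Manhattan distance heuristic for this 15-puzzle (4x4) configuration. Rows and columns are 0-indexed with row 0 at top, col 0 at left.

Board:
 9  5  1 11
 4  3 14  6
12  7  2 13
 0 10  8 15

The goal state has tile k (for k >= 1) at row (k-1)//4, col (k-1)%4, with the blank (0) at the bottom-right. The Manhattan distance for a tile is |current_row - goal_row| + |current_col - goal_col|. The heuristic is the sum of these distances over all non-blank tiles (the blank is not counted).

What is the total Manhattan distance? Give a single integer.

Tile 9: (0,0)->(2,0) = 2
Tile 5: (0,1)->(1,0) = 2
Tile 1: (0,2)->(0,0) = 2
Tile 11: (0,3)->(2,2) = 3
Tile 4: (1,0)->(0,3) = 4
Tile 3: (1,1)->(0,2) = 2
Tile 14: (1,2)->(3,1) = 3
Tile 6: (1,3)->(1,1) = 2
Tile 12: (2,0)->(2,3) = 3
Tile 7: (2,1)->(1,2) = 2
Tile 2: (2,2)->(0,1) = 3
Tile 13: (2,3)->(3,0) = 4
Tile 10: (3,1)->(2,1) = 1
Tile 8: (3,2)->(1,3) = 3
Tile 15: (3,3)->(3,2) = 1
Sum: 2 + 2 + 2 + 3 + 4 + 2 + 3 + 2 + 3 + 2 + 3 + 4 + 1 + 3 + 1 = 37

Answer: 37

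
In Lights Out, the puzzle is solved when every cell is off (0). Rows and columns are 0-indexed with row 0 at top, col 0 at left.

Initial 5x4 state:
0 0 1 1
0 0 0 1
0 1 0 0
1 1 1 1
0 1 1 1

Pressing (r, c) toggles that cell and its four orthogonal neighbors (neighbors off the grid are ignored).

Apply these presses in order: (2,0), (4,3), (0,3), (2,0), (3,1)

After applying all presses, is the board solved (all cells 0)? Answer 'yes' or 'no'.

After press 1 at (2,0):
0 0 1 1
1 0 0 1
1 0 0 0
0 1 1 1
0 1 1 1

After press 2 at (4,3):
0 0 1 1
1 0 0 1
1 0 0 0
0 1 1 0
0 1 0 0

After press 3 at (0,3):
0 0 0 0
1 0 0 0
1 0 0 0
0 1 1 0
0 1 0 0

After press 4 at (2,0):
0 0 0 0
0 0 0 0
0 1 0 0
1 1 1 0
0 1 0 0

After press 5 at (3,1):
0 0 0 0
0 0 0 0
0 0 0 0
0 0 0 0
0 0 0 0

Lights still on: 0

Answer: yes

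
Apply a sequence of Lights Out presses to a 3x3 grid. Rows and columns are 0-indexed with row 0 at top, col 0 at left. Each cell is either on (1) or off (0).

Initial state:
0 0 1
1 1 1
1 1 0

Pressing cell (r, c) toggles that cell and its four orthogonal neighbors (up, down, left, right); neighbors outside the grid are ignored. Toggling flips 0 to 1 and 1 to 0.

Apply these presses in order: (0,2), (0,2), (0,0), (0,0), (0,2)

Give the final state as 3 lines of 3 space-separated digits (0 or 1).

After press 1 at (0,2):
0 1 0
1 1 0
1 1 0

After press 2 at (0,2):
0 0 1
1 1 1
1 1 0

After press 3 at (0,0):
1 1 1
0 1 1
1 1 0

After press 4 at (0,0):
0 0 1
1 1 1
1 1 0

After press 5 at (0,2):
0 1 0
1 1 0
1 1 0

Answer: 0 1 0
1 1 0
1 1 0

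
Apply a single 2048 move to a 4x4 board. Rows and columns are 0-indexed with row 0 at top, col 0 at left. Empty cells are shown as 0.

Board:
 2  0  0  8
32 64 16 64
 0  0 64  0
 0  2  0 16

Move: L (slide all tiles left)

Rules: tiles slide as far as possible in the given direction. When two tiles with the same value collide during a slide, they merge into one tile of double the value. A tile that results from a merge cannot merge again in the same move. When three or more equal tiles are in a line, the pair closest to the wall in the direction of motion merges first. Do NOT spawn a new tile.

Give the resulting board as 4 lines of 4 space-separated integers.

Answer:  2  8  0  0
32 64 16 64
64  0  0  0
 2 16  0  0

Derivation:
Slide left:
row 0: [2, 0, 0, 8] -> [2, 8, 0, 0]
row 1: [32, 64, 16, 64] -> [32, 64, 16, 64]
row 2: [0, 0, 64, 0] -> [64, 0, 0, 0]
row 3: [0, 2, 0, 16] -> [2, 16, 0, 0]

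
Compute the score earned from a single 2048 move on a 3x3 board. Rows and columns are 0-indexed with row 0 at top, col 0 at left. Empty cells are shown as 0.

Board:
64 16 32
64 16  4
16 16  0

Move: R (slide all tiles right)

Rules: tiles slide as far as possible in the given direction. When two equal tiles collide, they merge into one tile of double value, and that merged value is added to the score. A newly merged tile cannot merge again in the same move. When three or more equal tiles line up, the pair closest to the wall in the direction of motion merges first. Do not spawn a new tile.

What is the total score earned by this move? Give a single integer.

Slide right:
row 0: [64, 16, 32] -> [64, 16, 32]  score +0 (running 0)
row 1: [64, 16, 4] -> [64, 16, 4]  score +0 (running 0)
row 2: [16, 16, 0] -> [0, 0, 32]  score +32 (running 32)
Board after move:
64 16 32
64 16  4
 0  0 32

Answer: 32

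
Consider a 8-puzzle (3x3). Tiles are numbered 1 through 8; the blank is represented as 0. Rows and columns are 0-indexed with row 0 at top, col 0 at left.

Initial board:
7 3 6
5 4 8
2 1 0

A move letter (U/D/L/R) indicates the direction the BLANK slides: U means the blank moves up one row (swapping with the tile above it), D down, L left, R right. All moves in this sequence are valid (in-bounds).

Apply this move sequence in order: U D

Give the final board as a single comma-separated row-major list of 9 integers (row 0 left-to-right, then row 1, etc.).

After move 1 (U):
7 3 6
5 4 0
2 1 8

After move 2 (D):
7 3 6
5 4 8
2 1 0

Answer: 7, 3, 6, 5, 4, 8, 2, 1, 0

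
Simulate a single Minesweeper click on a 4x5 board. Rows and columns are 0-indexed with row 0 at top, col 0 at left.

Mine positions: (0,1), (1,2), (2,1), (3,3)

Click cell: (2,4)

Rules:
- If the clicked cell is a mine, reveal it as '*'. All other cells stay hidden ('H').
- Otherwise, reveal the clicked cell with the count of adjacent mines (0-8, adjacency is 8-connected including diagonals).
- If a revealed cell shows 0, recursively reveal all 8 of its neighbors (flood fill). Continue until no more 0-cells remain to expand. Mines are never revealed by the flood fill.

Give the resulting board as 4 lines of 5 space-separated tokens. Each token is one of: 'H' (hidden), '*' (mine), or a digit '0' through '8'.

H H H H H
H H H H H
H H H H 1
H H H H H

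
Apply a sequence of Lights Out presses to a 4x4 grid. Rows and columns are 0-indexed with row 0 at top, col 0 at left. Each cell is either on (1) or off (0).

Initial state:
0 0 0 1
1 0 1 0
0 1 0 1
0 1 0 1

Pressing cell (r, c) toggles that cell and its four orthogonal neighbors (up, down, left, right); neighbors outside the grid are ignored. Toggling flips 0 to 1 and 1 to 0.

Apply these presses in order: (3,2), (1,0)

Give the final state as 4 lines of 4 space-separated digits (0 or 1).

Answer: 1 0 0 1
0 1 1 0
1 1 1 1
0 0 1 0

Derivation:
After press 1 at (3,2):
0 0 0 1
1 0 1 0
0 1 1 1
0 0 1 0

After press 2 at (1,0):
1 0 0 1
0 1 1 0
1 1 1 1
0 0 1 0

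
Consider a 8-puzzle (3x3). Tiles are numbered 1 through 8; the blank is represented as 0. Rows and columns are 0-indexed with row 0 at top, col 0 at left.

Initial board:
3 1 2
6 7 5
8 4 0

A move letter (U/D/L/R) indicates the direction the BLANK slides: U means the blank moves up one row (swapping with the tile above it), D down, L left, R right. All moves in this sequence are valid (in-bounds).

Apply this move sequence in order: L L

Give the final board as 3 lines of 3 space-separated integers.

After move 1 (L):
3 1 2
6 7 5
8 0 4

After move 2 (L):
3 1 2
6 7 5
0 8 4

Answer: 3 1 2
6 7 5
0 8 4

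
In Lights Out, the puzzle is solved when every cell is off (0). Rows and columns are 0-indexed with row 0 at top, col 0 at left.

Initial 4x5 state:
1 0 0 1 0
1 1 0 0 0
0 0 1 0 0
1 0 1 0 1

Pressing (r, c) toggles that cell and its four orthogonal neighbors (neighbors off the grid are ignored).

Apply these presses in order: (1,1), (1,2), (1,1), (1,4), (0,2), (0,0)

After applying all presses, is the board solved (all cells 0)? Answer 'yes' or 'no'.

Answer: no

Derivation:
After press 1 at (1,1):
1 1 0 1 0
0 0 1 0 0
0 1 1 0 0
1 0 1 0 1

After press 2 at (1,2):
1 1 1 1 0
0 1 0 1 0
0 1 0 0 0
1 0 1 0 1

After press 3 at (1,1):
1 0 1 1 0
1 0 1 1 0
0 0 0 0 0
1 0 1 0 1

After press 4 at (1,4):
1 0 1 1 1
1 0 1 0 1
0 0 0 0 1
1 0 1 0 1

After press 5 at (0,2):
1 1 0 0 1
1 0 0 0 1
0 0 0 0 1
1 0 1 0 1

After press 6 at (0,0):
0 0 0 0 1
0 0 0 0 1
0 0 0 0 1
1 0 1 0 1

Lights still on: 6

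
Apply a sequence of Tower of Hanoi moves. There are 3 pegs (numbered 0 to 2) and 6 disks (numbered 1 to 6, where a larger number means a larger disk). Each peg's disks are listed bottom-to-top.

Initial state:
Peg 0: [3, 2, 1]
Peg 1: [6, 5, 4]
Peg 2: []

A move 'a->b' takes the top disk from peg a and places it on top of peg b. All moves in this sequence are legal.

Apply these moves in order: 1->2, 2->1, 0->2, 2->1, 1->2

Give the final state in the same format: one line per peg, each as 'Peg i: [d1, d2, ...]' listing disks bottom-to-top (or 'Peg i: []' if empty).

Answer: Peg 0: [3, 2]
Peg 1: [6, 5, 4]
Peg 2: [1]

Derivation:
After move 1 (1->2):
Peg 0: [3, 2, 1]
Peg 1: [6, 5]
Peg 2: [4]

After move 2 (2->1):
Peg 0: [3, 2, 1]
Peg 1: [6, 5, 4]
Peg 2: []

After move 3 (0->2):
Peg 0: [3, 2]
Peg 1: [6, 5, 4]
Peg 2: [1]

After move 4 (2->1):
Peg 0: [3, 2]
Peg 1: [6, 5, 4, 1]
Peg 2: []

After move 5 (1->2):
Peg 0: [3, 2]
Peg 1: [6, 5, 4]
Peg 2: [1]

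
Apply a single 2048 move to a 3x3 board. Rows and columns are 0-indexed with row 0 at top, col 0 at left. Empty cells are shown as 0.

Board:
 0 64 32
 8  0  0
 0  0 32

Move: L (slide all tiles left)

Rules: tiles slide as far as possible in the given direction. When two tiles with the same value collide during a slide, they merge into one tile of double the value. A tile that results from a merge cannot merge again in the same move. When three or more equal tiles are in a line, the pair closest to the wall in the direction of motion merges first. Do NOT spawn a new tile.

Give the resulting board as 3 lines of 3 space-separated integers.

Answer: 64 32  0
 8  0  0
32  0  0

Derivation:
Slide left:
row 0: [0, 64, 32] -> [64, 32, 0]
row 1: [8, 0, 0] -> [8, 0, 0]
row 2: [0, 0, 32] -> [32, 0, 0]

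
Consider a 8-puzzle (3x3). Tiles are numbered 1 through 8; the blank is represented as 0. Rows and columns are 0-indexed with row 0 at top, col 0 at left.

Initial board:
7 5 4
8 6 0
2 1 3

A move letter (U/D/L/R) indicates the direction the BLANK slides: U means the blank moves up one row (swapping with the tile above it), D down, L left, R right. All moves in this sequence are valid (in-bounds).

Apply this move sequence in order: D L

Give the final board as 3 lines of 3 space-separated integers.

After move 1 (D):
7 5 4
8 6 3
2 1 0

After move 2 (L):
7 5 4
8 6 3
2 0 1

Answer: 7 5 4
8 6 3
2 0 1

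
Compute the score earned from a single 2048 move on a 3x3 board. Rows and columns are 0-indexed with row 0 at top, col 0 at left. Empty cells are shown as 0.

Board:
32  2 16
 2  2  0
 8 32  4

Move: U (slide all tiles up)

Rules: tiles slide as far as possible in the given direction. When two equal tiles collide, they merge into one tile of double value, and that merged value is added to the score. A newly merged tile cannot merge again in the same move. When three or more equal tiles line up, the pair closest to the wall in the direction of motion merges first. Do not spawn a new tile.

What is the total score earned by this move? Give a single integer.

Slide up:
col 0: [32, 2, 8] -> [32, 2, 8]  score +0 (running 0)
col 1: [2, 2, 32] -> [4, 32, 0]  score +4 (running 4)
col 2: [16, 0, 4] -> [16, 4, 0]  score +0 (running 4)
Board after move:
32  4 16
 2 32  4
 8  0  0

Answer: 4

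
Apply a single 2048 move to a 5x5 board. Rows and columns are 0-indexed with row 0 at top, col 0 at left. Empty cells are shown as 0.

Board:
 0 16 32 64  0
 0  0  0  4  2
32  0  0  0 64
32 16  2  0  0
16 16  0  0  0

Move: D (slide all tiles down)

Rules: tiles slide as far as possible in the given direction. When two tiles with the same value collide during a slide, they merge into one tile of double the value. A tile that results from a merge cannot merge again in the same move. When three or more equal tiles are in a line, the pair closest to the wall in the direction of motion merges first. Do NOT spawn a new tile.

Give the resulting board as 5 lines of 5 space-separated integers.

Answer:  0  0  0  0  0
 0  0  0  0  0
 0  0  0  0  0
64 16 32 64  2
16 32  2  4 64

Derivation:
Slide down:
col 0: [0, 0, 32, 32, 16] -> [0, 0, 0, 64, 16]
col 1: [16, 0, 0, 16, 16] -> [0, 0, 0, 16, 32]
col 2: [32, 0, 0, 2, 0] -> [0, 0, 0, 32, 2]
col 3: [64, 4, 0, 0, 0] -> [0, 0, 0, 64, 4]
col 4: [0, 2, 64, 0, 0] -> [0, 0, 0, 2, 64]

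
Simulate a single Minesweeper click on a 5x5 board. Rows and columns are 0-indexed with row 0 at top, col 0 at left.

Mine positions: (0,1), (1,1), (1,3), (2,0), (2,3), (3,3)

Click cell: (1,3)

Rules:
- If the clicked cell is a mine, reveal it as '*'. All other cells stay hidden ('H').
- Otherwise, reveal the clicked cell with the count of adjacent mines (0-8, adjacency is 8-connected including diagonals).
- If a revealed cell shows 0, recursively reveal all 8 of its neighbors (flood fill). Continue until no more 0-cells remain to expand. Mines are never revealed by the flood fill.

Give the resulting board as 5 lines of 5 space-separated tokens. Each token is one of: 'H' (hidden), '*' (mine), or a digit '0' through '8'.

H H H H H
H H H * H
H H H H H
H H H H H
H H H H H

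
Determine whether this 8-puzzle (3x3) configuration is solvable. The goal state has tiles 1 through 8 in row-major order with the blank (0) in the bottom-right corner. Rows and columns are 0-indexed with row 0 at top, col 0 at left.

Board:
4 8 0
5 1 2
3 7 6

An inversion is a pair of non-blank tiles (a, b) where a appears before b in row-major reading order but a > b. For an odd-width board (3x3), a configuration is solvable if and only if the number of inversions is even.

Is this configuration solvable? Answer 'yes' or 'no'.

Answer: no

Derivation:
Inversions (pairs i<j in row-major order where tile[i] > tile[j] > 0): 13
13 is odd, so the puzzle is not solvable.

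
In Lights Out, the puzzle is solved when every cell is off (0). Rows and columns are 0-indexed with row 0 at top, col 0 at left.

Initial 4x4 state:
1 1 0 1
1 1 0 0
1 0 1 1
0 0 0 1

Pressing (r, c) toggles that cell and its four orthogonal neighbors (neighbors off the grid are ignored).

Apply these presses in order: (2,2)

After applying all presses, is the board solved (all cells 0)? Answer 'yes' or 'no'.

Answer: no

Derivation:
After press 1 at (2,2):
1 1 0 1
1 1 1 0
1 1 0 0
0 0 1 1

Lights still on: 10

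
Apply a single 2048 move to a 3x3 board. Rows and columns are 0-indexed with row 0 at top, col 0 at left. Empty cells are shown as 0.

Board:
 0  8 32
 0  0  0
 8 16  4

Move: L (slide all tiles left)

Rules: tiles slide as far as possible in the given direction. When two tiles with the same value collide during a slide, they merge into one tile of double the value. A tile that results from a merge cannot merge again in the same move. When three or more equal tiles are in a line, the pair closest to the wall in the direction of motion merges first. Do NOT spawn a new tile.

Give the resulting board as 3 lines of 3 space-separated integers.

Slide left:
row 0: [0, 8, 32] -> [8, 32, 0]
row 1: [0, 0, 0] -> [0, 0, 0]
row 2: [8, 16, 4] -> [8, 16, 4]

Answer:  8 32  0
 0  0  0
 8 16  4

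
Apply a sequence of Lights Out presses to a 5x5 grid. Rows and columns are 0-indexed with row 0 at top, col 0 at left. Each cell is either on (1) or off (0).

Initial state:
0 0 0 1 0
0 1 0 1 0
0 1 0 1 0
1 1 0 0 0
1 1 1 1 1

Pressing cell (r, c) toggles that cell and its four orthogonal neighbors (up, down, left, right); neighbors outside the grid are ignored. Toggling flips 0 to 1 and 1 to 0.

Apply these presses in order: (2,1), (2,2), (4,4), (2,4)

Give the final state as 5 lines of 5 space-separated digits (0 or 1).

Answer: 0 0 0 1 0
0 0 1 1 1
1 1 0 1 1
1 0 1 0 0
1 1 1 0 0

Derivation:
After press 1 at (2,1):
0 0 0 1 0
0 0 0 1 0
1 0 1 1 0
1 0 0 0 0
1 1 1 1 1

After press 2 at (2,2):
0 0 0 1 0
0 0 1 1 0
1 1 0 0 0
1 0 1 0 0
1 1 1 1 1

After press 3 at (4,4):
0 0 0 1 0
0 0 1 1 0
1 1 0 0 0
1 0 1 0 1
1 1 1 0 0

After press 4 at (2,4):
0 0 0 1 0
0 0 1 1 1
1 1 0 1 1
1 0 1 0 0
1 1 1 0 0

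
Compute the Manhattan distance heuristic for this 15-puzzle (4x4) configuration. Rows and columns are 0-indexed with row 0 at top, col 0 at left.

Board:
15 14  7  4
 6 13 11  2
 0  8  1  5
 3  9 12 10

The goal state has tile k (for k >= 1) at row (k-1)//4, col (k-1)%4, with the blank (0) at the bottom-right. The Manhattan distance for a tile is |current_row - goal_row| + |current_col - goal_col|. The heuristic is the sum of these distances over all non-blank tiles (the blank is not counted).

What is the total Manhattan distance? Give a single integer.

Tile 15: at (0,0), goal (3,2), distance |0-3|+|0-2| = 5
Tile 14: at (0,1), goal (3,1), distance |0-3|+|1-1| = 3
Tile 7: at (0,2), goal (1,2), distance |0-1|+|2-2| = 1
Tile 4: at (0,3), goal (0,3), distance |0-0|+|3-3| = 0
Tile 6: at (1,0), goal (1,1), distance |1-1|+|0-1| = 1
Tile 13: at (1,1), goal (3,0), distance |1-3|+|1-0| = 3
Tile 11: at (1,2), goal (2,2), distance |1-2|+|2-2| = 1
Tile 2: at (1,3), goal (0,1), distance |1-0|+|3-1| = 3
Tile 8: at (2,1), goal (1,3), distance |2-1|+|1-3| = 3
Tile 1: at (2,2), goal (0,0), distance |2-0|+|2-0| = 4
Tile 5: at (2,3), goal (1,0), distance |2-1|+|3-0| = 4
Tile 3: at (3,0), goal (0,2), distance |3-0|+|0-2| = 5
Tile 9: at (3,1), goal (2,0), distance |3-2|+|1-0| = 2
Tile 12: at (3,2), goal (2,3), distance |3-2|+|2-3| = 2
Tile 10: at (3,3), goal (2,1), distance |3-2|+|3-1| = 3
Sum: 5 + 3 + 1 + 0 + 1 + 3 + 1 + 3 + 3 + 4 + 4 + 5 + 2 + 2 + 3 = 40

Answer: 40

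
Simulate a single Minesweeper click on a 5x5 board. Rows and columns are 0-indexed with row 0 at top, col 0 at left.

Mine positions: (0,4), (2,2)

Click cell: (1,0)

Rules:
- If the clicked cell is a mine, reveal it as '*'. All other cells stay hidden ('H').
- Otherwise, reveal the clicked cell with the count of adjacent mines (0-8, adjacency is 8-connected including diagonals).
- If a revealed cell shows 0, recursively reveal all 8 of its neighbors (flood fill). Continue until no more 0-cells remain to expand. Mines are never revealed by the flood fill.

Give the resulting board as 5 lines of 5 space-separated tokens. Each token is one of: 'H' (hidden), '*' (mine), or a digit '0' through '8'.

0 0 0 1 H
0 1 1 2 1
0 1 H 1 0
0 1 1 1 0
0 0 0 0 0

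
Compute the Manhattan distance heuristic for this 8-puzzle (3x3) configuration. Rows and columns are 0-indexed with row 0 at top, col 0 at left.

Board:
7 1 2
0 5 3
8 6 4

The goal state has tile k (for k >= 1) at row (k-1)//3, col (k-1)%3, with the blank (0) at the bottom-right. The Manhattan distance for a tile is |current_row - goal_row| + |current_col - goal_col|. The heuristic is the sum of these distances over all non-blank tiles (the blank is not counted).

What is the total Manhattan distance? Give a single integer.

Answer: 11

Derivation:
Tile 7: at (0,0), goal (2,0), distance |0-2|+|0-0| = 2
Tile 1: at (0,1), goal (0,0), distance |0-0|+|1-0| = 1
Tile 2: at (0,2), goal (0,1), distance |0-0|+|2-1| = 1
Tile 5: at (1,1), goal (1,1), distance |1-1|+|1-1| = 0
Tile 3: at (1,2), goal (0,2), distance |1-0|+|2-2| = 1
Tile 8: at (2,0), goal (2,1), distance |2-2|+|0-1| = 1
Tile 6: at (2,1), goal (1,2), distance |2-1|+|1-2| = 2
Tile 4: at (2,2), goal (1,0), distance |2-1|+|2-0| = 3
Sum: 2 + 1 + 1 + 0 + 1 + 1 + 2 + 3 = 11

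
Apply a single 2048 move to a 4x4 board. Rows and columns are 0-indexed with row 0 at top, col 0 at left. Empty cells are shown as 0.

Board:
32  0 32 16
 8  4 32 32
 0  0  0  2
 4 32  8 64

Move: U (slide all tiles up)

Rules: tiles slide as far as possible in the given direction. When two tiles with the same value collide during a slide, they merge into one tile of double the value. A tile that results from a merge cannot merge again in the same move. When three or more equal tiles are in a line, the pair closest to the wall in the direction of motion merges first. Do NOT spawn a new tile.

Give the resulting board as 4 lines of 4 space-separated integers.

Answer: 32  4 64 16
 8 32  8 32
 4  0  0  2
 0  0  0 64

Derivation:
Slide up:
col 0: [32, 8, 0, 4] -> [32, 8, 4, 0]
col 1: [0, 4, 0, 32] -> [4, 32, 0, 0]
col 2: [32, 32, 0, 8] -> [64, 8, 0, 0]
col 3: [16, 32, 2, 64] -> [16, 32, 2, 64]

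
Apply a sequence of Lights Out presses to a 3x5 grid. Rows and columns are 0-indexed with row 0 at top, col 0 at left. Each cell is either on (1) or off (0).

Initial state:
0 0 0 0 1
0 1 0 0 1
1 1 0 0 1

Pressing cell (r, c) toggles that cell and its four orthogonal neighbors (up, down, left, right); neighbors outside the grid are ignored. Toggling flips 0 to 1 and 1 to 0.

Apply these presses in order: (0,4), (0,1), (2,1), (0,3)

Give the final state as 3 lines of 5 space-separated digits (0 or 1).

After press 1 at (0,4):
0 0 0 1 0
0 1 0 0 0
1 1 0 0 1

After press 2 at (0,1):
1 1 1 1 0
0 0 0 0 0
1 1 0 0 1

After press 3 at (2,1):
1 1 1 1 0
0 1 0 0 0
0 0 1 0 1

After press 4 at (0,3):
1 1 0 0 1
0 1 0 1 0
0 0 1 0 1

Answer: 1 1 0 0 1
0 1 0 1 0
0 0 1 0 1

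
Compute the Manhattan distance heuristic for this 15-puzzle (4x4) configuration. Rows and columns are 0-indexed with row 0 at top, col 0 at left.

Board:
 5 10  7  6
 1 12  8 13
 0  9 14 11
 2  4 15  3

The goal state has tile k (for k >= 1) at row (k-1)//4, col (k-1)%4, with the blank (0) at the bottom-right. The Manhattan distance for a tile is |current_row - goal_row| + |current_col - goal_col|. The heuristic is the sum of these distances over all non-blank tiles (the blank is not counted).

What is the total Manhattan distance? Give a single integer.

Answer: 34

Derivation:
Tile 5: (0,0)->(1,0) = 1
Tile 10: (0,1)->(2,1) = 2
Tile 7: (0,2)->(1,2) = 1
Tile 6: (0,3)->(1,1) = 3
Tile 1: (1,0)->(0,0) = 1
Tile 12: (1,1)->(2,3) = 3
Tile 8: (1,2)->(1,3) = 1
Tile 13: (1,3)->(3,0) = 5
Tile 9: (2,1)->(2,0) = 1
Tile 14: (2,2)->(3,1) = 2
Tile 11: (2,3)->(2,2) = 1
Tile 2: (3,0)->(0,1) = 4
Tile 4: (3,1)->(0,3) = 5
Tile 15: (3,2)->(3,2) = 0
Tile 3: (3,3)->(0,2) = 4
Sum: 1 + 2 + 1 + 3 + 1 + 3 + 1 + 5 + 1 + 2 + 1 + 4 + 5 + 0 + 4 = 34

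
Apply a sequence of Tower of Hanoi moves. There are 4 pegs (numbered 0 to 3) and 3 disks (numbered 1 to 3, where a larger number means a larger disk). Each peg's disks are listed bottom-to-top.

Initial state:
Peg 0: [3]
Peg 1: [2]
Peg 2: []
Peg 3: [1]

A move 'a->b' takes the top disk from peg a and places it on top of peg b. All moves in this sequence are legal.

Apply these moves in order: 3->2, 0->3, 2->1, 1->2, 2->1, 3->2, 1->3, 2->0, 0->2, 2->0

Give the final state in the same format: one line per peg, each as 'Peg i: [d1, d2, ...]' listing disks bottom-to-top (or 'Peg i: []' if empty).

After move 1 (3->2):
Peg 0: [3]
Peg 1: [2]
Peg 2: [1]
Peg 3: []

After move 2 (0->3):
Peg 0: []
Peg 1: [2]
Peg 2: [1]
Peg 3: [3]

After move 3 (2->1):
Peg 0: []
Peg 1: [2, 1]
Peg 2: []
Peg 3: [3]

After move 4 (1->2):
Peg 0: []
Peg 1: [2]
Peg 2: [1]
Peg 3: [3]

After move 5 (2->1):
Peg 0: []
Peg 1: [2, 1]
Peg 2: []
Peg 3: [3]

After move 6 (3->2):
Peg 0: []
Peg 1: [2, 1]
Peg 2: [3]
Peg 3: []

After move 7 (1->3):
Peg 0: []
Peg 1: [2]
Peg 2: [3]
Peg 3: [1]

After move 8 (2->0):
Peg 0: [3]
Peg 1: [2]
Peg 2: []
Peg 3: [1]

After move 9 (0->2):
Peg 0: []
Peg 1: [2]
Peg 2: [3]
Peg 3: [1]

After move 10 (2->0):
Peg 0: [3]
Peg 1: [2]
Peg 2: []
Peg 3: [1]

Answer: Peg 0: [3]
Peg 1: [2]
Peg 2: []
Peg 3: [1]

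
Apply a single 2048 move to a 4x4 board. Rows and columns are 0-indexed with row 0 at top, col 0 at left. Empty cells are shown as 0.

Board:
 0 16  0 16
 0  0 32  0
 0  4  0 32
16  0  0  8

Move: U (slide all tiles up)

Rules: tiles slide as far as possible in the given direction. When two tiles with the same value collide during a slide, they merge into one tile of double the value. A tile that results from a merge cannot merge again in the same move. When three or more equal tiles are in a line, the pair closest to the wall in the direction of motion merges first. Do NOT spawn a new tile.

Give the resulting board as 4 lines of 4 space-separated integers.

Answer: 16 16 32 16
 0  4  0 32
 0  0  0  8
 0  0  0  0

Derivation:
Slide up:
col 0: [0, 0, 0, 16] -> [16, 0, 0, 0]
col 1: [16, 0, 4, 0] -> [16, 4, 0, 0]
col 2: [0, 32, 0, 0] -> [32, 0, 0, 0]
col 3: [16, 0, 32, 8] -> [16, 32, 8, 0]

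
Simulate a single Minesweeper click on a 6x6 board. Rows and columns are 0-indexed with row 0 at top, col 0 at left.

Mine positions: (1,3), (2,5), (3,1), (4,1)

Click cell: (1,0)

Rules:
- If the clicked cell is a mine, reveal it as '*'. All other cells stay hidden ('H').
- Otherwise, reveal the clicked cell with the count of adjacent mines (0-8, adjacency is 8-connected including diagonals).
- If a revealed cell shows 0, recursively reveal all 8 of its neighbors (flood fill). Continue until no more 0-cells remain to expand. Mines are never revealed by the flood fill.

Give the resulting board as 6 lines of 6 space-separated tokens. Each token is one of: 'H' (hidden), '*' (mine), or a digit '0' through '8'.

0 0 1 H H H
0 0 1 H H H
1 1 2 H H H
H H H H H H
H H H H H H
H H H H H H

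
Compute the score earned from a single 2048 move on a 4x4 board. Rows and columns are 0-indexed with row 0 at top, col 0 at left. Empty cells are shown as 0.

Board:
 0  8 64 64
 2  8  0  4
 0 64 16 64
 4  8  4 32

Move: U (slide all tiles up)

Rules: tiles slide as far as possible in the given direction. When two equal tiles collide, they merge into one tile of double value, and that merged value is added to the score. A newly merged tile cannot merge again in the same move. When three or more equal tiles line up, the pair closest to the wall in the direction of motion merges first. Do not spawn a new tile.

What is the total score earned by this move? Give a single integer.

Slide up:
col 0: [0, 2, 0, 4] -> [2, 4, 0, 0]  score +0 (running 0)
col 1: [8, 8, 64, 8] -> [16, 64, 8, 0]  score +16 (running 16)
col 2: [64, 0, 16, 4] -> [64, 16, 4, 0]  score +0 (running 16)
col 3: [64, 4, 64, 32] -> [64, 4, 64, 32]  score +0 (running 16)
Board after move:
 2 16 64 64
 4 64 16  4
 0  8  4 64
 0  0  0 32

Answer: 16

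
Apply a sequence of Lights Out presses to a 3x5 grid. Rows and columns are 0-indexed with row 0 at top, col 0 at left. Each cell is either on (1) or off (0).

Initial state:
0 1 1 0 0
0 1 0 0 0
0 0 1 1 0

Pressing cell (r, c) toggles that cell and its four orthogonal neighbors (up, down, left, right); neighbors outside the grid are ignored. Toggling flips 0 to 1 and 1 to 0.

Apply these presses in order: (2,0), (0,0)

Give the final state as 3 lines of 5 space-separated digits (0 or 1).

After press 1 at (2,0):
0 1 1 0 0
1 1 0 0 0
1 1 1 1 0

After press 2 at (0,0):
1 0 1 0 0
0 1 0 0 0
1 1 1 1 0

Answer: 1 0 1 0 0
0 1 0 0 0
1 1 1 1 0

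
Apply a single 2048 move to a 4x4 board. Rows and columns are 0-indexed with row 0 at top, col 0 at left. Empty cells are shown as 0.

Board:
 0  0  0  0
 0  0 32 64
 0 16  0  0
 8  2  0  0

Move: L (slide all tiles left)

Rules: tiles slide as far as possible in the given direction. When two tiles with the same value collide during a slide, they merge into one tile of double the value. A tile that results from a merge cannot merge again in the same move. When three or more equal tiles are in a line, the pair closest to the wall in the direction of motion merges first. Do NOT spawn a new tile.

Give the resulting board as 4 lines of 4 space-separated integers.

Answer:  0  0  0  0
32 64  0  0
16  0  0  0
 8  2  0  0

Derivation:
Slide left:
row 0: [0, 0, 0, 0] -> [0, 0, 0, 0]
row 1: [0, 0, 32, 64] -> [32, 64, 0, 0]
row 2: [0, 16, 0, 0] -> [16, 0, 0, 0]
row 3: [8, 2, 0, 0] -> [8, 2, 0, 0]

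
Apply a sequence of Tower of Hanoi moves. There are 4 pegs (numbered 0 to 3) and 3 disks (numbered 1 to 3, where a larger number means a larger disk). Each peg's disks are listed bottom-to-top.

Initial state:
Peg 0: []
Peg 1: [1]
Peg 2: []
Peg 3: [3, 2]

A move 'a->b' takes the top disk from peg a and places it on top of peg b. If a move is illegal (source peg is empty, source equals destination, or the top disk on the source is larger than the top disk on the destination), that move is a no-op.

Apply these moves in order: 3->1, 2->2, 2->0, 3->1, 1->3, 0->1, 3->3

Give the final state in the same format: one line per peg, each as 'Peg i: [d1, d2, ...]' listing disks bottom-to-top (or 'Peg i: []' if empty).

Answer: Peg 0: []
Peg 1: []
Peg 2: []
Peg 3: [3, 2, 1]

Derivation:
After move 1 (3->1):
Peg 0: []
Peg 1: [1]
Peg 2: []
Peg 3: [3, 2]

After move 2 (2->2):
Peg 0: []
Peg 1: [1]
Peg 2: []
Peg 3: [3, 2]

After move 3 (2->0):
Peg 0: []
Peg 1: [1]
Peg 2: []
Peg 3: [3, 2]

After move 4 (3->1):
Peg 0: []
Peg 1: [1]
Peg 2: []
Peg 3: [3, 2]

After move 5 (1->3):
Peg 0: []
Peg 1: []
Peg 2: []
Peg 3: [3, 2, 1]

After move 6 (0->1):
Peg 0: []
Peg 1: []
Peg 2: []
Peg 3: [3, 2, 1]

After move 7 (3->3):
Peg 0: []
Peg 1: []
Peg 2: []
Peg 3: [3, 2, 1]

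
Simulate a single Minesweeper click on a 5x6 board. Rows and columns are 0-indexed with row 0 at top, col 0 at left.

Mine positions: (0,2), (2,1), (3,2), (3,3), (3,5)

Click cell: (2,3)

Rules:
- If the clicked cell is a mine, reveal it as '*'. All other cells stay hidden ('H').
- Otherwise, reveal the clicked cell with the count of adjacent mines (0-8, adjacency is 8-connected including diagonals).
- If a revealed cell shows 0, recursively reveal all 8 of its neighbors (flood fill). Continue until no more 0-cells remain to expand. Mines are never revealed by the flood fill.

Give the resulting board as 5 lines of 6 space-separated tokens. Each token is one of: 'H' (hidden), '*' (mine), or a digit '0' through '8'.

H H H H H H
H H H H H H
H H H 2 H H
H H H H H H
H H H H H H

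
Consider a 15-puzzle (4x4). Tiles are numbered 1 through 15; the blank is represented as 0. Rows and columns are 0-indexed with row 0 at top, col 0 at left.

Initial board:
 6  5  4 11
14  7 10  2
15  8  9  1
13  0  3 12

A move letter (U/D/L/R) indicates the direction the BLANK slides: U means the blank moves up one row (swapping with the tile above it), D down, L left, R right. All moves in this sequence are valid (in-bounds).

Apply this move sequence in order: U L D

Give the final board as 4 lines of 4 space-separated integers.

After move 1 (U):
 6  5  4 11
14  7 10  2
15  0  9  1
13  8  3 12

After move 2 (L):
 6  5  4 11
14  7 10  2
 0 15  9  1
13  8  3 12

After move 3 (D):
 6  5  4 11
14  7 10  2
13 15  9  1
 0  8  3 12

Answer:  6  5  4 11
14  7 10  2
13 15  9  1
 0  8  3 12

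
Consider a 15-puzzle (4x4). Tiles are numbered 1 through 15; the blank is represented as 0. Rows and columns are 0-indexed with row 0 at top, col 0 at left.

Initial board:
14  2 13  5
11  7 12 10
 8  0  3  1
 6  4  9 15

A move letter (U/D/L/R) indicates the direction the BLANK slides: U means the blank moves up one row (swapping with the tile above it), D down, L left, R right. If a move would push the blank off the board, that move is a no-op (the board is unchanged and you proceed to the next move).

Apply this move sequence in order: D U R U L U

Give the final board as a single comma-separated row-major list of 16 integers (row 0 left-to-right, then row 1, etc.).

Answer: 14, 0, 13, 5, 11, 2, 7, 10, 8, 3, 12, 1, 6, 4, 9, 15

Derivation:
After move 1 (D):
14  2 13  5
11  7 12 10
 8  4  3  1
 6  0  9 15

After move 2 (U):
14  2 13  5
11  7 12 10
 8  0  3  1
 6  4  9 15

After move 3 (R):
14  2 13  5
11  7 12 10
 8  3  0  1
 6  4  9 15

After move 4 (U):
14  2 13  5
11  7  0 10
 8  3 12  1
 6  4  9 15

After move 5 (L):
14  2 13  5
11  0  7 10
 8  3 12  1
 6  4  9 15

After move 6 (U):
14  0 13  5
11  2  7 10
 8  3 12  1
 6  4  9 15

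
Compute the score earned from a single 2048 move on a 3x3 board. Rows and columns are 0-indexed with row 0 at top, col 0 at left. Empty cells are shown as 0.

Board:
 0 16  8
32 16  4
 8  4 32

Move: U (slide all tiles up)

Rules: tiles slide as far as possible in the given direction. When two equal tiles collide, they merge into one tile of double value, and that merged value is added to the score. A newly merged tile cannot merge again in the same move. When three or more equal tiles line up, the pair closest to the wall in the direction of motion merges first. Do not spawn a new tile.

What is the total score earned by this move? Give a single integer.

Slide up:
col 0: [0, 32, 8] -> [32, 8, 0]  score +0 (running 0)
col 1: [16, 16, 4] -> [32, 4, 0]  score +32 (running 32)
col 2: [8, 4, 32] -> [8, 4, 32]  score +0 (running 32)
Board after move:
32 32  8
 8  4  4
 0  0 32

Answer: 32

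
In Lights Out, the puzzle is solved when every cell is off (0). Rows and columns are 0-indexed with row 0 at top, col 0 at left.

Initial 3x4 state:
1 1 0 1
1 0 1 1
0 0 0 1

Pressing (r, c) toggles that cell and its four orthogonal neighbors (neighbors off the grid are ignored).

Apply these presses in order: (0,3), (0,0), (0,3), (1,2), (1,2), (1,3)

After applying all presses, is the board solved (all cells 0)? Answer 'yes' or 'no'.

Answer: yes

Derivation:
After press 1 at (0,3):
1 1 1 0
1 0 1 0
0 0 0 1

After press 2 at (0,0):
0 0 1 0
0 0 1 0
0 0 0 1

After press 3 at (0,3):
0 0 0 1
0 0 1 1
0 0 0 1

After press 4 at (1,2):
0 0 1 1
0 1 0 0
0 0 1 1

After press 5 at (1,2):
0 0 0 1
0 0 1 1
0 0 0 1

After press 6 at (1,3):
0 0 0 0
0 0 0 0
0 0 0 0

Lights still on: 0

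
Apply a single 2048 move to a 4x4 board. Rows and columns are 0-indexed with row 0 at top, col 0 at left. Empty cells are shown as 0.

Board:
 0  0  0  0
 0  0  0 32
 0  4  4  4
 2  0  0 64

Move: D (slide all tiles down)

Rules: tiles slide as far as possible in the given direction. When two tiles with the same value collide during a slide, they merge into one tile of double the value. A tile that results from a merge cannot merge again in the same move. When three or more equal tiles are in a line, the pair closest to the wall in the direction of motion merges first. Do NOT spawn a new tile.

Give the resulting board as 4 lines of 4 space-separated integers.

Answer:  0  0  0  0
 0  0  0 32
 0  0  0  4
 2  4  4 64

Derivation:
Slide down:
col 0: [0, 0, 0, 2] -> [0, 0, 0, 2]
col 1: [0, 0, 4, 0] -> [0, 0, 0, 4]
col 2: [0, 0, 4, 0] -> [0, 0, 0, 4]
col 3: [0, 32, 4, 64] -> [0, 32, 4, 64]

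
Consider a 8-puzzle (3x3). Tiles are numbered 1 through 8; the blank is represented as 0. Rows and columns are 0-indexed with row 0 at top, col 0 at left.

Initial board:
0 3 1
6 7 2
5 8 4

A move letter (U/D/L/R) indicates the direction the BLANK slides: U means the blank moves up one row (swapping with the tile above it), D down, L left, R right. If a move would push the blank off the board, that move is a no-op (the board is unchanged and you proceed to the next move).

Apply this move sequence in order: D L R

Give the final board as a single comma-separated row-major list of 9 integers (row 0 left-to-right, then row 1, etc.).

Answer: 6, 3, 1, 7, 0, 2, 5, 8, 4

Derivation:
After move 1 (D):
6 3 1
0 7 2
5 8 4

After move 2 (L):
6 3 1
0 7 2
5 8 4

After move 3 (R):
6 3 1
7 0 2
5 8 4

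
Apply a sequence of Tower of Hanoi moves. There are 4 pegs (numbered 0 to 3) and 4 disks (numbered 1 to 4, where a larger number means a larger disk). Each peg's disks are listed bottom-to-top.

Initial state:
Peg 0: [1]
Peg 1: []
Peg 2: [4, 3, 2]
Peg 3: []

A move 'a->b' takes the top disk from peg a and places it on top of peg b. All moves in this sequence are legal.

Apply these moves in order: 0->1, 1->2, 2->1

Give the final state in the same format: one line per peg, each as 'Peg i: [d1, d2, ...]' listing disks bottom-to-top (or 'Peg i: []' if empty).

Answer: Peg 0: []
Peg 1: [1]
Peg 2: [4, 3, 2]
Peg 3: []

Derivation:
After move 1 (0->1):
Peg 0: []
Peg 1: [1]
Peg 2: [4, 3, 2]
Peg 3: []

After move 2 (1->2):
Peg 0: []
Peg 1: []
Peg 2: [4, 3, 2, 1]
Peg 3: []

After move 3 (2->1):
Peg 0: []
Peg 1: [1]
Peg 2: [4, 3, 2]
Peg 3: []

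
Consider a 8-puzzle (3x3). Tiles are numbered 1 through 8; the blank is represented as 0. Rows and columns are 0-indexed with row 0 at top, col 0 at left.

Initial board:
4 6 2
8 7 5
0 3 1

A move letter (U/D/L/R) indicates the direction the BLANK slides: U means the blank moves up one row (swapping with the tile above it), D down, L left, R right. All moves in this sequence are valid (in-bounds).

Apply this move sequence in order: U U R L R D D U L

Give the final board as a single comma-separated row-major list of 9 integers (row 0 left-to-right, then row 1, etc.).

After move 1 (U):
4 6 2
0 7 5
8 3 1

After move 2 (U):
0 6 2
4 7 5
8 3 1

After move 3 (R):
6 0 2
4 7 5
8 3 1

After move 4 (L):
0 6 2
4 7 5
8 3 1

After move 5 (R):
6 0 2
4 7 5
8 3 1

After move 6 (D):
6 7 2
4 0 5
8 3 1

After move 7 (D):
6 7 2
4 3 5
8 0 1

After move 8 (U):
6 7 2
4 0 5
8 3 1

After move 9 (L):
6 7 2
0 4 5
8 3 1

Answer: 6, 7, 2, 0, 4, 5, 8, 3, 1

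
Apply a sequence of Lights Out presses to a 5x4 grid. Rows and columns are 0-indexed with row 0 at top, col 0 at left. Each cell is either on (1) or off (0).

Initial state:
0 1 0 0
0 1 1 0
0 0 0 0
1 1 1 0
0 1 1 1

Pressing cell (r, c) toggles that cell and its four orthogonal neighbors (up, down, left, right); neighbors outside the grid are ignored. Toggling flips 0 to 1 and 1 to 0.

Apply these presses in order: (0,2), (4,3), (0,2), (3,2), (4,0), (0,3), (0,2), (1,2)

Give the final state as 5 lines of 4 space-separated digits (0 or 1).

Answer: 0 0 1 0
0 0 1 0
0 0 0 0
0 0 0 0
1 0 1 0

Derivation:
After press 1 at (0,2):
0 0 1 1
0 1 0 0
0 0 0 0
1 1 1 0
0 1 1 1

After press 2 at (4,3):
0 0 1 1
0 1 0 0
0 0 0 0
1 1 1 1
0 1 0 0

After press 3 at (0,2):
0 1 0 0
0 1 1 0
0 0 0 0
1 1 1 1
0 1 0 0

After press 4 at (3,2):
0 1 0 0
0 1 1 0
0 0 1 0
1 0 0 0
0 1 1 0

After press 5 at (4,0):
0 1 0 0
0 1 1 0
0 0 1 0
0 0 0 0
1 0 1 0

After press 6 at (0,3):
0 1 1 1
0 1 1 1
0 0 1 0
0 0 0 0
1 0 1 0

After press 7 at (0,2):
0 0 0 0
0 1 0 1
0 0 1 0
0 0 0 0
1 0 1 0

After press 8 at (1,2):
0 0 1 0
0 0 1 0
0 0 0 0
0 0 0 0
1 0 1 0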